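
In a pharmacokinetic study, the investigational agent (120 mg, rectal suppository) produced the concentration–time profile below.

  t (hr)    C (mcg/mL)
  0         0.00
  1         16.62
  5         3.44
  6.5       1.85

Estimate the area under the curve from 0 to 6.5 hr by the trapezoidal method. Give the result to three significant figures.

AUC = 52.4 mcg/mL·hr

Trapezoidal AUC_0→6.5:
  [0→1]: (0.00+16.62)/2 × 1 = 8.31
  [1→5]: (16.62+3.44)/2 × 4 = 40.12
  [5→6.5]: (3.44+1.85)/2 × 1.5 = 3.9675
  Sum = 52.3975 mcg/mL·hr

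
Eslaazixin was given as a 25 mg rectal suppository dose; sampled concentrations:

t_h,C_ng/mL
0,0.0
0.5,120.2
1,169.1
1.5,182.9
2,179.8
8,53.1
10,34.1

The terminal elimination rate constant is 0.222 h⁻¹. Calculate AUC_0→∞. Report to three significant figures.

Trapezoidal AUC_0→10:
  [0→0.5]: (0.0+120.2)/2 × 0.5 = 30.05
  [0.5→1]: (120.2+169.1)/2 × 0.5 = 72.325
  [1→1.5]: (169.1+182.9)/2 × 0.5 = 88.0
  [1.5→2]: (182.9+179.8)/2 × 0.5 = 90.675
  [2→8]: (179.8+53.1)/2 × 6 = 698.7
  [8→10]: (53.1+34.1)/2 × 2 = 87.2
  Sum = 1066.95 ng/mL·h
Extrapolated tail: C_last / k_e = 34.1 / 0.222 = 153.604
AUC_0→∞ = 1066.95 + 153.604 = 1220.554 ng/mL·h

AUC = 1220 ng/mL·h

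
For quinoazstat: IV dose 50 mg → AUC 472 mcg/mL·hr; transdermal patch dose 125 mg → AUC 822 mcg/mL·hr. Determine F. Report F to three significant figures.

F = (AUC_ev / D_ev) / (AUC_iv / D_iv)
  = (822/125) / (472/50)
  = 6.576 / 9.44 = 0.6966

F = 0.697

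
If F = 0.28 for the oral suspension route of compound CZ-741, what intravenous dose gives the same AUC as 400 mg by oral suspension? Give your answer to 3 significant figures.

Systemic exposure from an extravascular dose = F × D_ev, so the equivalent IV dose is F × D_ev.
D_iv = F × D_ev = 0.28 × 400 = 112 mg

D_iv = 112 mg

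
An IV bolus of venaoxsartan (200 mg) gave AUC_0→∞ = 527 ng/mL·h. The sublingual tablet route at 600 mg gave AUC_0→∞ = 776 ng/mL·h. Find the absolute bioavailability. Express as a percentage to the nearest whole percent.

F = (AUC_ev / D_ev) / (AUC_iv / D_iv)
  = (776/600) / (527/200)
  = 1.29333 / 2.635 = 0.4908
  = 49.08%

F = 49%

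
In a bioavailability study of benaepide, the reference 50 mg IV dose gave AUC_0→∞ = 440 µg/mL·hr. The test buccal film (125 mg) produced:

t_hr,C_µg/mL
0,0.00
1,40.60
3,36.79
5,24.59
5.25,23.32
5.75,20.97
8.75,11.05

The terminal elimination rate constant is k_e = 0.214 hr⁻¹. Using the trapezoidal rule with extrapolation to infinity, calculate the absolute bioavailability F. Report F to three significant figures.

F = 0.251

Trapezoidal AUC_0→8.75 (buccal film):
  [0→1]: (0.00+40.60)/2 × 1 = 20.3
  [1→3]: (40.60+36.79)/2 × 2 = 77.39
  [3→5]: (36.79+24.59)/2 × 2 = 61.38
  [5→5.25]: (24.59+23.32)/2 × 0.25 = 5.98875
  [5.25→5.75]: (23.32+20.97)/2 × 0.5 = 11.0725
  [5.75→8.75]: (20.97+11.05)/2 × 3 = 48.03
  Sum = 224.16125 µg/mL·hr
Tail: C_last/k_e = 11.05/0.214 = 51.636
AUC_0→∞ (buccal film) = 224.16125 + 51.636 = 275.79725 µg/mL·hr
F = (AUC_ev/D_ev)/(AUC_iv/D_iv) = (275.79725/125)/(440/50) = 2.206378/8.8 = 0.2507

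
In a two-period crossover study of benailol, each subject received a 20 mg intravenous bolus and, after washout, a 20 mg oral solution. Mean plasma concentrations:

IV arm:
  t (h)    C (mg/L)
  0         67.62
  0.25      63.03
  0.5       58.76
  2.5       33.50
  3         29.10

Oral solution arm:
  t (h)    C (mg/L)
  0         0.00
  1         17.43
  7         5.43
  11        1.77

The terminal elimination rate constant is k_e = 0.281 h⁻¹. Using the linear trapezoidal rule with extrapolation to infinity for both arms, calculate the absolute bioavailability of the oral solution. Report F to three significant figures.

Trapezoidal AUC_0→3 (IV):
  [0→0.25]: (67.62+63.03)/2 × 0.25 = 16.33125
  [0.25→0.5]: (63.03+58.76)/2 × 0.25 = 15.22375
  [0.5→2.5]: (58.76+33.50)/2 × 2 = 92.26
  [2.5→3]: (33.50+29.10)/2 × 0.5 = 15.65
  Sum = 139.465 mg/L·h
IV tail: 29.10/0.281 = 103.559; AUC_iv,0→∞ = 139.465 + 103.559 = 243.024 mg/L·h
Trapezoidal AUC_0→11 (oral solution):
  [0→1]: (0.00+17.43)/2 × 1 = 8.715
  [1→7]: (17.43+5.43)/2 × 6 = 68.58
  [7→11]: (5.43+1.77)/2 × 4 = 14.4
  Sum = 91.695 mg/L·h
oral solution tail: 1.77/0.281 = 6.299; AUC_ev,0→∞ = 91.695 + 6.299 = 97.994 mg/L·h
F = (AUC_ev/D_ev)/(AUC_iv/D_iv) = (97.994/20)/(243.024/20) = 4.8997/12.1512 = 0.4032

F = 0.403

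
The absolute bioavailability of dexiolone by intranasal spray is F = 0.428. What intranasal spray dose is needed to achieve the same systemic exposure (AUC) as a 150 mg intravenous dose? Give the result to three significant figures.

For equal systemic exposure: F × D_ev = D_iv
D_ev = D_iv / F = 150 / 0.428 = 350.467 mg

D_intranasal = 350 mg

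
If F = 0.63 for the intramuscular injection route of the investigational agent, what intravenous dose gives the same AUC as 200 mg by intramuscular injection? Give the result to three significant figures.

D_iv = 126 mg

Systemic exposure from an extravascular dose = F × D_ev, so the equivalent IV dose is F × D_ev.
D_iv = F × D_ev = 0.63 × 200 = 126 mg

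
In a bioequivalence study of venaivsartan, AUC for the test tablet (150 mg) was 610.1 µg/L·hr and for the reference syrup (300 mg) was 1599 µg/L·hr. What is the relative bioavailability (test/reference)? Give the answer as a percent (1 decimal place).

F_rel = 76.3%

F_rel = (AUC_test/D_test) / (AUC_ref/D_ref)
      = (610.1/150) / (1599/300)
      = 4.06733 / 5.33 = 0.7631 = 76.31%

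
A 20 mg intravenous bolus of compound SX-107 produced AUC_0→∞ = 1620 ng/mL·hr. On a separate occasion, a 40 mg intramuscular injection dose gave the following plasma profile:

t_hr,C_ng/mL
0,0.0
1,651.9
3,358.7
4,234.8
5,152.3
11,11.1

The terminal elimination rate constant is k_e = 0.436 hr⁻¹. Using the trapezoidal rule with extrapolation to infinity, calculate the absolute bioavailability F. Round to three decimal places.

F = 0.723

Trapezoidal AUC_0→11 (intramuscular injection):
  [0→1]: (0.0+651.9)/2 × 1 = 325.95
  [1→3]: (651.9+358.7)/2 × 2 = 1010.6
  [3→4]: (358.7+234.8)/2 × 1 = 296.75
  [4→5]: (234.8+152.3)/2 × 1 = 193.55
  [5→11]: (152.3+11.1)/2 × 6 = 490.2
  Sum = 2317.05 ng/mL·hr
Tail: C_last/k_e = 11.1/0.436 = 25.459
AUC_0→∞ (intramuscular injection) = 2317.05 + 25.459 = 2342.509 ng/mL·hr
F = (AUC_ev/D_ev)/(AUC_iv/D_iv) = (2342.509/40)/(1620/20) = 58.562725/81 = 0.7230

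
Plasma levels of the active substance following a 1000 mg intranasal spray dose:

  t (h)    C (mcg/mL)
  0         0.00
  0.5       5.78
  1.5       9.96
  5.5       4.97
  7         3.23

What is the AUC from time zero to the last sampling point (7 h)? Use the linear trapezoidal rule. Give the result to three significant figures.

AUC = 45.3 mcg/mL·h

Trapezoidal AUC_0→7:
  [0→0.5]: (0.00+5.78)/2 × 0.5 = 1.445
  [0.5→1.5]: (5.78+9.96)/2 × 1 = 7.87
  [1.5→5.5]: (9.96+4.97)/2 × 4 = 29.86
  [5.5→7]: (4.97+3.23)/2 × 1.5 = 6.15
  Sum = 45.325 mcg/mL·h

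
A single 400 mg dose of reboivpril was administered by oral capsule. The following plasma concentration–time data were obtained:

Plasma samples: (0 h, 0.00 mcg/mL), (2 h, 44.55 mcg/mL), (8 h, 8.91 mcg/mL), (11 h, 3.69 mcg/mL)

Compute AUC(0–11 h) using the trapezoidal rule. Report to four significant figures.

Trapezoidal AUC_0→11:
  [0→2]: (0.00+44.55)/2 × 2 = 44.55
  [2→8]: (44.55+8.91)/2 × 6 = 160.38
  [8→11]: (8.91+3.69)/2 × 3 = 18.9
  Sum = 223.83 mcg/mL·h

AUC = 223.8 mcg/mL·h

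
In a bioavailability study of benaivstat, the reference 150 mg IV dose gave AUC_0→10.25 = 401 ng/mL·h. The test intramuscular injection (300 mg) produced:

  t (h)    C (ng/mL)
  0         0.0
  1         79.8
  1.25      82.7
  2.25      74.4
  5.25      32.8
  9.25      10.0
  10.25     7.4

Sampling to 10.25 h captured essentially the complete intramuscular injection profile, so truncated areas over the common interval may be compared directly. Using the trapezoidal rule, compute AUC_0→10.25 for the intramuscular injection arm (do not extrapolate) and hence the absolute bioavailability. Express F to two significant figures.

F = 0.49

Trapezoidal AUC_0→10.25 (intramuscular injection):
  [0→1]: (0.0+79.8)/2 × 1 = 39.9
  [1→1.25]: (79.8+82.7)/2 × 0.25 = 20.3125
  [1.25→2.25]: (82.7+74.4)/2 × 1 = 78.55
  [2.25→5.25]: (74.4+32.8)/2 × 3 = 160.8
  [5.25→9.25]: (32.8+10.0)/2 × 4 = 85.6
  [9.25→10.25]: (10.0+7.4)/2 × 1 = 8.7
  Sum = 393.8625 ng/mL·h
F = (AUC_ev/D_ev)/(AUC_iv/D_iv) = (393.8625/300)/(401/150) = 1.312875/2.67333 = 0.4911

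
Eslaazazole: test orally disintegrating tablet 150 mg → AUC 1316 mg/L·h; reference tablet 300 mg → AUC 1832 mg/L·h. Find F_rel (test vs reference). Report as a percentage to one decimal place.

F_rel = 143.7%

F_rel = (AUC_test/D_test) / (AUC_ref/D_ref)
      = (1316/150) / (1832/300)
      = 8.77333 / 6.10667 = 1.4367 = 143.67%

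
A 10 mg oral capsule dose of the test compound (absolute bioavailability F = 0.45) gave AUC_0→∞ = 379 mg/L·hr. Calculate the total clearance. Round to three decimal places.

CL = F × Dose / AUC_0→∞
   = 0.45 × 10 / 379 = 0.0118734 L/hr

CL = 0.012 L/hr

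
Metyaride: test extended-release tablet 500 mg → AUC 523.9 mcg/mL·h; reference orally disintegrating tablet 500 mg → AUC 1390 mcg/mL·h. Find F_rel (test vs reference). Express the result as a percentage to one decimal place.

F_rel = (AUC_test/D_test) / (AUC_ref/D_ref)
      = (523.9/500) / (1390/500)
      = 1.0478 / 2.78 = 0.3769 = 37.69%

F_rel = 37.7%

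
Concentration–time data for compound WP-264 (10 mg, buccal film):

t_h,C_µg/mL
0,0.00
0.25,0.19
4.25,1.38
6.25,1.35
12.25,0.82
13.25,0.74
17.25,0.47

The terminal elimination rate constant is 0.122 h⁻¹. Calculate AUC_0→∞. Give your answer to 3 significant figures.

AUC = 19.5 µg/mL·h

Trapezoidal AUC_0→17.25:
  [0→0.25]: (0.00+0.19)/2 × 0.25 = 0.02375
  [0.25→4.25]: (0.19+1.38)/2 × 4 = 3.14
  [4.25→6.25]: (1.38+1.35)/2 × 2 = 2.73
  [6.25→12.25]: (1.35+0.82)/2 × 6 = 6.51
  [12.25→13.25]: (0.82+0.74)/2 × 1 = 0.78
  [13.25→17.25]: (0.74+0.47)/2 × 4 = 2.42
  Sum = 15.60375 µg/mL·h
Extrapolated tail: C_last / k_e = 0.47 / 0.122 = 3.852
AUC_0→∞ = 15.60375 + 3.852 = 19.45575 µg/mL·h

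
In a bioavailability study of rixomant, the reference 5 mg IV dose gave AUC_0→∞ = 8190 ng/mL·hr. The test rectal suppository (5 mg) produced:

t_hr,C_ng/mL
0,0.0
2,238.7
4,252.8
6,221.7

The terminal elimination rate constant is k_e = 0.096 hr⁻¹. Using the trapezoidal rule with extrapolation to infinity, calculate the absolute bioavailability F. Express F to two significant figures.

Trapezoidal AUC_0→6 (rectal suppository):
  [0→2]: (0.0+238.7)/2 × 2 = 238.7
  [2→4]: (238.7+252.8)/2 × 2 = 491.5
  [4→6]: (252.8+221.7)/2 × 2 = 474.5
  Sum = 1204.7 ng/mL·hr
Tail: C_last/k_e = 221.7/0.096 = 2309.375
AUC_0→∞ (rectal suppository) = 1204.7 + 2309.375 = 3514.075 ng/mL·hr
F = (AUC_ev/D_ev)/(AUC_iv/D_iv) = (3514.075/5)/(8190/5) = 702.815/1638 = 0.4291

F = 0.43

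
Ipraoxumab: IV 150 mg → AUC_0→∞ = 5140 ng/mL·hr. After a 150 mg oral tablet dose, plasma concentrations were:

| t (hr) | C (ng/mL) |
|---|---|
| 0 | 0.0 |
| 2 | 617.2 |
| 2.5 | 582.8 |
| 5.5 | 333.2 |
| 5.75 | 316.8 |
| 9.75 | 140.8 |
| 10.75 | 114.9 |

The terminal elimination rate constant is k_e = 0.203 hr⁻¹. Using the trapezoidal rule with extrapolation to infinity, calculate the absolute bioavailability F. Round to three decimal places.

Trapezoidal AUC_0→10.75 (oral tablet):
  [0→2]: (0.0+617.2)/2 × 2 = 617.2
  [2→2.5]: (617.2+582.8)/2 × 0.5 = 300.0
  [2.5→5.5]: (582.8+333.2)/2 × 3 = 1374.0
  [5.5→5.75]: (333.2+316.8)/2 × 0.25 = 81.25
  [5.75→9.75]: (316.8+140.8)/2 × 4 = 915.2
  [9.75→10.75]: (140.8+114.9)/2 × 1 = 127.85
  Sum = 3415.5 ng/mL·hr
Tail: C_last/k_e = 114.9/0.203 = 566.010
AUC_0→∞ (oral tablet) = 3415.5 + 566.010 = 3981.51 ng/mL·hr
F = (AUC_ev/D_ev)/(AUC_iv/D_iv) = (3981.51/150)/(5140/150) = 26.5434/34.2667 = 0.7746

F = 0.775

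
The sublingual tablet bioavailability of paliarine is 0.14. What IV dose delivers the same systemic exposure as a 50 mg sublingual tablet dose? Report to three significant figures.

D_iv = 7.00 mg

Systemic exposure from an extravascular dose = F × D_ev, so the equivalent IV dose is F × D_ev.
D_iv = F × D_ev = 0.14 × 50 = 7 mg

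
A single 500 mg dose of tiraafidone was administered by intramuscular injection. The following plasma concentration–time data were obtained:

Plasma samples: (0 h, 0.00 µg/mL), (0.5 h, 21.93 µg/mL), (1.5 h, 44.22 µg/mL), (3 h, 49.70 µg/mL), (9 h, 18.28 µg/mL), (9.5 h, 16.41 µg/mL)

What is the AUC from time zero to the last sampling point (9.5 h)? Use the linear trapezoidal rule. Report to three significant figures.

Trapezoidal AUC_0→9.5:
  [0→0.5]: (0.00+21.93)/2 × 0.5 = 5.4825
  [0.5→1.5]: (21.93+44.22)/2 × 1 = 33.075
  [1.5→3]: (44.22+49.70)/2 × 1.5 = 70.44
  [3→9]: (49.70+18.28)/2 × 6 = 203.94
  [9→9.5]: (18.28+16.41)/2 × 0.5 = 8.6725
  Sum = 321.61 µg/mL·h

AUC = 322 µg/mL·h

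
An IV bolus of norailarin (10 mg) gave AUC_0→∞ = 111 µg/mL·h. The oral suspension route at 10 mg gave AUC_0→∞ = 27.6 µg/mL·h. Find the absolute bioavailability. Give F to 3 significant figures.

F = (AUC_ev / D_ev) / (AUC_iv / D_iv)
  = (27.6/10) / (111/10)
  = 2.76 / 11.1 = 0.2486

F = 0.249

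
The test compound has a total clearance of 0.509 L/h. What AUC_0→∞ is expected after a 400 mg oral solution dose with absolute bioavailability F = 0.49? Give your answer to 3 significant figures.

AUC_0→∞ = F × Dose / CL
        = 0.49 × 400 / 0.509 = 385.069 mg/L·h

AUC = 385 mg/L·h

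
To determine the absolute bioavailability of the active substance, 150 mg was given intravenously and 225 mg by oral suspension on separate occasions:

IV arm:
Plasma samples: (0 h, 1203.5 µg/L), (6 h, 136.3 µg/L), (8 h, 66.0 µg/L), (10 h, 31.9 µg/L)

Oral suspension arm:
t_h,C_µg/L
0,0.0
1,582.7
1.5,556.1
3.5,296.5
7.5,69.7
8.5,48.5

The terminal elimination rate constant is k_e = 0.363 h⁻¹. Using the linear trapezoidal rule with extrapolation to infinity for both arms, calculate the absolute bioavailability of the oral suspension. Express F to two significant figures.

F = 0.36

Trapezoidal AUC_0→10 (IV):
  [0→6]: (1203.5+136.3)/2 × 6 = 4019.4
  [6→8]: (136.3+66.0)/2 × 2 = 202.3
  [8→10]: (66.0+31.9)/2 × 2 = 97.9
  Sum = 4319.6 µg/L·h
IV tail: 31.9/0.363 = 87.879; AUC_iv,0→∞ = 4319.6 + 87.879 = 4407.479 µg/L·h
Trapezoidal AUC_0→8.5 (oral suspension):
  [0→1]: (0.0+582.7)/2 × 1 = 291.35
  [1→1.5]: (582.7+556.1)/2 × 0.5 = 284.7
  [1.5→3.5]: (556.1+296.5)/2 × 2 = 852.6
  [3.5→7.5]: (296.5+69.7)/2 × 4 = 732.4
  [7.5→8.5]: (69.7+48.5)/2 × 1 = 59.1
  Sum = 2220.15 µg/L·h
oral suspension tail: 48.5/0.363 = 133.609; AUC_ev,0→∞ = 2220.15 + 133.609 = 2353.759 µg/L·h
F = (AUC_ev/D_ev)/(AUC_iv/D_iv) = (2353.759/225)/(4407.479/150) = 10.4612/29.3832 = 0.3560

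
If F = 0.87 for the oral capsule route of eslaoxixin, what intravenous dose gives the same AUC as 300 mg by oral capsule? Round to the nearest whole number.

Systemic exposure from an extravascular dose = F × D_ev, so the equivalent IV dose is F × D_ev.
D_iv = F × D_ev = 0.87 × 300 = 261 mg

D_iv = 261 mg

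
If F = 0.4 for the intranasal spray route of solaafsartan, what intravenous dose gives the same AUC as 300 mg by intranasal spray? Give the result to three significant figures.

Systemic exposure from an extravascular dose = F × D_ev, so the equivalent IV dose is F × D_ev.
D_iv = F × D_ev = 0.4 × 300 = 120 mg

D_iv = 120 mg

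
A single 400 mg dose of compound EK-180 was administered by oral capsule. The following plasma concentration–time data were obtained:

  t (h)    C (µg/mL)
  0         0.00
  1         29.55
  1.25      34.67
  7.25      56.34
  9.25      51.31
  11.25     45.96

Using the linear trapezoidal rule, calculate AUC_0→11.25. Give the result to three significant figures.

Trapezoidal AUC_0→11.25:
  [0→1]: (0.00+29.55)/2 × 1 = 14.775
  [1→1.25]: (29.55+34.67)/2 × 0.25 = 8.0275
  [1.25→7.25]: (34.67+56.34)/2 × 6 = 273.03
  [7.25→9.25]: (56.34+51.31)/2 × 2 = 107.65
  [9.25→11.25]: (51.31+45.96)/2 × 2 = 97.27
  Sum = 500.7525 µg/mL·h

AUC = 501 µg/mL·h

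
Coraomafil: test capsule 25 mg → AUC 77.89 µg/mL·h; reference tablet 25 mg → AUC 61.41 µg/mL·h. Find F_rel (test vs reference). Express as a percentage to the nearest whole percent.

F_rel = 127%

F_rel = (AUC_test/D_test) / (AUC_ref/D_ref)
      = (77.89/25) / (61.41/25)
      = 3.1156 / 2.4564 = 1.2684 = 126.84%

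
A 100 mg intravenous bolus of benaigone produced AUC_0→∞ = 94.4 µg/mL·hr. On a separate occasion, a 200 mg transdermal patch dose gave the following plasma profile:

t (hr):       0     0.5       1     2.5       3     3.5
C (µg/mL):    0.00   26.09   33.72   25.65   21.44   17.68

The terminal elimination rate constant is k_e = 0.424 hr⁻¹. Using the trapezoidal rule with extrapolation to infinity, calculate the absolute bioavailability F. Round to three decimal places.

Trapezoidal AUC_0→3.5 (transdermal patch):
  [0→0.5]: (0.00+26.09)/2 × 0.5 = 6.5225
  [0.5→1]: (26.09+33.72)/2 × 0.5 = 14.9525
  [1→2.5]: (33.72+25.65)/2 × 1.5 = 44.5275
  [2.5→3]: (25.65+21.44)/2 × 0.5 = 11.7725
  [3→3.5]: (21.44+17.68)/2 × 0.5 = 9.78
  Sum = 87.555 µg/mL·hr
Tail: C_last/k_e = 17.68/0.424 = 41.698
AUC_0→∞ (transdermal patch) = 87.555 + 41.698 = 129.253 µg/mL·hr
F = (AUC_ev/D_ev)/(AUC_iv/D_iv) = (129.253/200)/(94.4/100) = 0.646265/0.944 = 0.6846

F = 0.685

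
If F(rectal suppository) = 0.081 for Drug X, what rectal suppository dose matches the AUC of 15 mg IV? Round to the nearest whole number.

For equal systemic exposure: F × D_ev = D_iv
D_ev = D_iv / F = 15 / 0.081 = 185.185 mg

D_rectal = 185 mg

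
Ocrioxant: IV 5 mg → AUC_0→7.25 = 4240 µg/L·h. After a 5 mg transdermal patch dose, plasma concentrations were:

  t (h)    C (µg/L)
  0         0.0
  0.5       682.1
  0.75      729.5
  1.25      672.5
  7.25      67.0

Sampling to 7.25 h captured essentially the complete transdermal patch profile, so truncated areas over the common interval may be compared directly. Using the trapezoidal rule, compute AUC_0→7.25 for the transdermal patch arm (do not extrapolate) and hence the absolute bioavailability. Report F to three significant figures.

F = 0.688

Trapezoidal AUC_0→7.25 (transdermal patch):
  [0→0.5]: (0.0+682.1)/2 × 0.5 = 170.525
  [0.5→0.75]: (682.1+729.5)/2 × 0.25 = 176.45
  [0.75→1.25]: (729.5+672.5)/2 × 0.5 = 350.5
  [1.25→7.25]: (672.5+67.0)/2 × 6 = 2218.5
  Sum = 2915.975 µg/L·h
F = (AUC_ev/D_ev)/(AUC_iv/D_iv) = (2915.975/5)/(4240/5) = 583.195/848 = 0.6877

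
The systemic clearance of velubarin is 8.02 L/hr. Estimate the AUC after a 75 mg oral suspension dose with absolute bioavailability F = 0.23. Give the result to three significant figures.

AUC = 2.15 mg/L·hr

AUC_0→∞ = F × Dose / CL
        = 0.23 × 75 / 8.02 = 2.15087 mg/L·hr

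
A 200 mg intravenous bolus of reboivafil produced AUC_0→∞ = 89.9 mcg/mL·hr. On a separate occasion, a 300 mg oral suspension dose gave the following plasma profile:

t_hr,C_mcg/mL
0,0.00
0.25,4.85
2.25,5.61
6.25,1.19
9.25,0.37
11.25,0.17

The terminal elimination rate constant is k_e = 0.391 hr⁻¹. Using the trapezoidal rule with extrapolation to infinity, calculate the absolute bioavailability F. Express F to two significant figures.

F = 0.21

Trapezoidal AUC_0→11.25 (oral suspension):
  [0→0.25]: (0.00+4.85)/2 × 0.25 = 0.60625
  [0.25→2.25]: (4.85+5.61)/2 × 2 = 10.46
  [2.25→6.25]: (5.61+1.19)/2 × 4 = 13.6
  [6.25→9.25]: (1.19+0.37)/2 × 3 = 2.34
  [9.25→11.25]: (0.37+0.17)/2 × 2 = 0.54
  Sum = 27.54625 mcg/mL·hr
Tail: C_last/k_e = 0.17/0.391 = 0.435
AUC_0→∞ (oral suspension) = 27.54625 + 0.435 = 27.98125 mcg/mL·hr
F = (AUC_ev/D_ev)/(AUC_iv/D_iv) = (27.98125/300)/(89.9/200) = 0.0932708/0.4495 = 0.2075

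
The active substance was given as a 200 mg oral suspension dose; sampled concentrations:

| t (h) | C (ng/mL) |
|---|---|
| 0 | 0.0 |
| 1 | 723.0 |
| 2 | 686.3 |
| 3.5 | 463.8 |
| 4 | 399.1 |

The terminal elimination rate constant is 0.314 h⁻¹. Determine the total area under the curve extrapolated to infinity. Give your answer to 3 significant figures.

AUC = 3420 ng/mL·h

Trapezoidal AUC_0→4:
  [0→1]: (0.0+723.0)/2 × 1 = 361.5
  [1→2]: (723.0+686.3)/2 × 1 = 704.65
  [2→3.5]: (686.3+463.8)/2 × 1.5 = 862.575
  [3.5→4]: (463.8+399.1)/2 × 0.5 = 215.725
  Sum = 2144.45 ng/mL·h
Extrapolated tail: C_last / k_e = 399.1 / 0.314 = 1271.019
AUC_0→∞ = 2144.45 + 1271.019 = 3415.469 ng/mL·h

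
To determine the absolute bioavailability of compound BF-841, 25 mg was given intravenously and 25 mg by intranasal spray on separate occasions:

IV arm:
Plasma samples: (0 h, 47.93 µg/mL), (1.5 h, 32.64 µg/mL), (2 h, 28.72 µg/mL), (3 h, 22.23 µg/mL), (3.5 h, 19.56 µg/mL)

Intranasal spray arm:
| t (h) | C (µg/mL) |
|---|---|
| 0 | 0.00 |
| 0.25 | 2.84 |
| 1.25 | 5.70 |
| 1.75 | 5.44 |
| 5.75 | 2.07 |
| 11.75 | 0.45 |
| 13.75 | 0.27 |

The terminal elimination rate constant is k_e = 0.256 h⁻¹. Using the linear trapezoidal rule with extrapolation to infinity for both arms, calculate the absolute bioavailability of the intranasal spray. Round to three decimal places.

F = 0.169

Trapezoidal AUC_0→3.5 (IV):
  [0→1.5]: (47.93+32.64)/2 × 1.5 = 60.4275
  [1.5→2]: (32.64+28.72)/2 × 0.5 = 15.34
  [2→3]: (28.72+22.23)/2 × 1 = 25.475
  [3→3.5]: (22.23+19.56)/2 × 0.5 = 10.4475
  Sum = 111.69 µg/mL·h
IV tail: 19.56/0.256 = 76.406; AUC_iv,0→∞ = 111.69 + 76.406 = 188.096 µg/mL·h
Trapezoidal AUC_0→13.75 (intranasal spray):
  [0→0.25]: (0.00+2.84)/2 × 0.25 = 0.355
  [0.25→1.25]: (2.84+5.70)/2 × 1 = 4.27
  [1.25→1.75]: (5.70+5.44)/2 × 0.5 = 2.785
  [1.75→5.75]: (5.44+2.07)/2 × 4 = 15.02
  [5.75→11.75]: (2.07+0.45)/2 × 6 = 7.56
  [11.75→13.75]: (0.45+0.27)/2 × 2 = 0.72
  Sum = 30.71 µg/mL·h
intranasal spray tail: 0.27/0.256 = 1.055; AUC_ev,0→∞ = 30.71 + 1.055 = 31.765 µg/mL·h
F = (AUC_ev/D_ev)/(AUC_iv/D_iv) = (31.765/25)/(188.096/25) = 1.2706/7.52384 = 0.1689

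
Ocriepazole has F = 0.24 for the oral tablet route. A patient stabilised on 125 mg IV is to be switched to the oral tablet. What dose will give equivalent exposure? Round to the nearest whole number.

D_oral = 521 mg

For equal systemic exposure: F × D_ev = D_iv
D_ev = D_iv / F = 125 / 0.24 = 520.833 mg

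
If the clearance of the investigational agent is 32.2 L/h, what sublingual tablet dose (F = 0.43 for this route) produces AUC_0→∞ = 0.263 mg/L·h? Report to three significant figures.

Dose = 19.7 mg

Dose = CL × AUC_0→∞ / F
     = 32.2 × 0.263 / 0.43 = 19.6944 mg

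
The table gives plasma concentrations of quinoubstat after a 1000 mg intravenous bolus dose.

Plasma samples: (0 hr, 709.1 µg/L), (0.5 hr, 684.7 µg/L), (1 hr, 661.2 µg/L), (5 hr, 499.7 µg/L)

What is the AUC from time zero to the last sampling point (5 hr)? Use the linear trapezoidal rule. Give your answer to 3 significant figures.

AUC = 3010 µg/L·hr

Trapezoidal AUC_0→5:
  [0→0.5]: (709.1+684.7)/2 × 0.5 = 348.45
  [0.5→1]: (684.7+661.2)/2 × 0.5 = 336.475
  [1→5]: (661.2+499.7)/2 × 4 = 2321.8
  Sum = 3006.725 µg/L·hr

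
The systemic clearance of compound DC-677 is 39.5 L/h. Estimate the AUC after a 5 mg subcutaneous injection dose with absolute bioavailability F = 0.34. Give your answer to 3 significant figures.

AUC_0→∞ = F × Dose / CL
        = 0.34 × 5 / 39.5 = 0.043038 mg/L·h

AUC = 0.0430 mg/L·h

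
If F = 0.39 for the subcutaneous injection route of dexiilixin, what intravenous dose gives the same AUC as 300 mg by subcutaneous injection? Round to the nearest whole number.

Systemic exposure from an extravascular dose = F × D_ev, so the equivalent IV dose is F × D_ev.
D_iv = F × D_ev = 0.39 × 300 = 117 mg

D_iv = 117 mg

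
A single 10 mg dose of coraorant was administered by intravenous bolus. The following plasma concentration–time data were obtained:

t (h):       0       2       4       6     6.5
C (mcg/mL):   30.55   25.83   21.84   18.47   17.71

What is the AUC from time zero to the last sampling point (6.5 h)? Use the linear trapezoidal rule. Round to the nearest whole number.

AUC = 153 mcg/mL·h

Trapezoidal AUC_0→6.5:
  [0→2]: (30.55+25.83)/2 × 2 = 56.38
  [2→4]: (25.83+21.84)/2 × 2 = 47.67
  [4→6]: (21.84+18.47)/2 × 2 = 40.31
  [6→6.5]: (18.47+17.71)/2 × 0.5 = 9.045
  Sum = 153.405 mcg/mL·h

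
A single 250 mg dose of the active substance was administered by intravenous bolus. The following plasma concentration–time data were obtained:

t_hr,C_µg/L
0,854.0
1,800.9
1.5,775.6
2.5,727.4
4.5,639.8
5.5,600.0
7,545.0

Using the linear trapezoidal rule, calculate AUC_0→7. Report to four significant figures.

AUC = 4819 µg/L·hr

Trapezoidal AUC_0→7:
  [0→1]: (854.0+800.9)/2 × 1 = 827.45
  [1→1.5]: (800.9+775.6)/2 × 0.5 = 394.125
  [1.5→2.5]: (775.6+727.4)/2 × 1 = 751.5
  [2.5→4.5]: (727.4+639.8)/2 × 2 = 1367.2
  [4.5→5.5]: (639.8+600.0)/2 × 1 = 619.9
  [5.5→7]: (600.0+545.0)/2 × 1.5 = 858.75
  Sum = 4818.925 µg/L·hr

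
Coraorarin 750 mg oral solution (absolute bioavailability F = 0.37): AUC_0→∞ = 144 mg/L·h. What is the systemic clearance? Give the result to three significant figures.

CL = F × Dose / AUC_0→∞
   = 0.37 × 750 / 144 = 1.92708 L/h

CL = 1.93 L/h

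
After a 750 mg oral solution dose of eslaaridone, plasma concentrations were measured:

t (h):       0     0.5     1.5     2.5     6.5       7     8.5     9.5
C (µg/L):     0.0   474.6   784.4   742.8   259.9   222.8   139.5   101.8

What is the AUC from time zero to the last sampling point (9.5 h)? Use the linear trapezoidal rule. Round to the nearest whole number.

AUC = 4030 µg/L·h

Trapezoidal AUC_0→9.5:
  [0→0.5]: (0.0+474.6)/2 × 0.5 = 118.65
  [0.5→1.5]: (474.6+784.4)/2 × 1 = 629.5
  [1.5→2.5]: (784.4+742.8)/2 × 1 = 763.6
  [2.5→6.5]: (742.8+259.9)/2 × 4 = 2005.4
  [6.5→7]: (259.9+222.8)/2 × 0.5 = 120.675
  [7→8.5]: (222.8+139.5)/2 × 1.5 = 271.725
  [8.5→9.5]: (139.5+101.8)/2 × 1 = 120.65
  Sum = 4030.2 µg/L·h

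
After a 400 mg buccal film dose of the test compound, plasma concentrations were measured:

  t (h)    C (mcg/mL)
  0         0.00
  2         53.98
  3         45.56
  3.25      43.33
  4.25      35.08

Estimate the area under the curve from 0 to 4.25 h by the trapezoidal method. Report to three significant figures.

AUC = 154 mcg/mL·h

Trapezoidal AUC_0→4.25:
  [0→2]: (0.00+53.98)/2 × 2 = 53.98
  [2→3]: (53.98+45.56)/2 × 1 = 49.77
  [3→3.25]: (45.56+43.33)/2 × 0.25 = 11.11125
  [3.25→4.25]: (43.33+35.08)/2 × 1 = 39.205
  Sum = 154.06625 mcg/mL·h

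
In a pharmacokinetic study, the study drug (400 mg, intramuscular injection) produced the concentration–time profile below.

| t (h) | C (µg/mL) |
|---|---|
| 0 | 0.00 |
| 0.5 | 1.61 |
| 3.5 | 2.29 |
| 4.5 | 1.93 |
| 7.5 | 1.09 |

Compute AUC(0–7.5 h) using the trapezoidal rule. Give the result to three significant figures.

Trapezoidal AUC_0→7.5:
  [0→0.5]: (0.00+1.61)/2 × 0.5 = 0.4025
  [0.5→3.5]: (1.61+2.29)/2 × 3 = 5.85
  [3.5→4.5]: (2.29+1.93)/2 × 1 = 2.11
  [4.5→7.5]: (1.93+1.09)/2 × 3 = 4.53
  Sum = 12.8925 µg/mL·h

AUC = 12.9 µg/mL·h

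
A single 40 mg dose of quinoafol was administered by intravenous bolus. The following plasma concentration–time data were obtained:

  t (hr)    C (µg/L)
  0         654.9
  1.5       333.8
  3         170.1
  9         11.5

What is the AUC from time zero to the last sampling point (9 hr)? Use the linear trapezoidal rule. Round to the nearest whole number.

AUC = 1664 µg/L·hr

Trapezoidal AUC_0→9:
  [0→1.5]: (654.9+333.8)/2 × 1.5 = 741.525
  [1.5→3]: (333.8+170.1)/2 × 1.5 = 377.925
  [3→9]: (170.1+11.5)/2 × 6 = 544.8
  Sum = 1664.25 µg/L·hr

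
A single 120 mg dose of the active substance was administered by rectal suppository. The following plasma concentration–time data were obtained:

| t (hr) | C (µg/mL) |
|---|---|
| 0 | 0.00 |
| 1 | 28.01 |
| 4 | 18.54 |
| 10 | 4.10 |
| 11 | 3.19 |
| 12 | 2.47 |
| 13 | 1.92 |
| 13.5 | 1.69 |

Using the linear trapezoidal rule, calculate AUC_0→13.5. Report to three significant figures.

AUC = 161 µg/mL·hr

Trapezoidal AUC_0→13.5:
  [0→1]: (0.00+28.01)/2 × 1 = 14.005
  [1→4]: (28.01+18.54)/2 × 3 = 69.825
  [4→10]: (18.54+4.10)/2 × 6 = 67.92
  [10→11]: (4.10+3.19)/2 × 1 = 3.645
  [11→12]: (3.19+2.47)/2 × 1 = 2.83
  [12→13]: (2.47+1.92)/2 × 1 = 2.195
  [13→13.5]: (1.92+1.69)/2 × 0.5 = 0.9025
  Sum = 161.3225 µg/mL·hr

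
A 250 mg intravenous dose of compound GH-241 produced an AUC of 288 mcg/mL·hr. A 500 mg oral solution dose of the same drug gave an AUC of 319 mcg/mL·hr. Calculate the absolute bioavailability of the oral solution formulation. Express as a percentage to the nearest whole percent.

F = (AUC_ev / D_ev) / (AUC_iv / D_iv)
  = (319/500) / (288/250)
  = 0.638 / 1.152 = 0.5538
  = 55.38%

F = 55%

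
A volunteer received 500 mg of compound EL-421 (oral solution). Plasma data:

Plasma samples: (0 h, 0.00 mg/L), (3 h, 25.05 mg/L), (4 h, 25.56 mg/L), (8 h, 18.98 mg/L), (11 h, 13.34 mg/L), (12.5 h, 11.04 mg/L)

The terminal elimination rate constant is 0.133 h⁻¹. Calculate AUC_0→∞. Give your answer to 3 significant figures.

AUC = 302 mg/L·h

Trapezoidal AUC_0→12.5:
  [0→3]: (0.00+25.05)/2 × 3 = 37.575
  [3→4]: (25.05+25.56)/2 × 1 = 25.305
  [4→8]: (25.56+18.98)/2 × 4 = 89.08
  [8→11]: (18.98+13.34)/2 × 3 = 48.48
  [11→12.5]: (13.34+11.04)/2 × 1.5 = 18.285
  Sum = 218.725 mg/L·h
Extrapolated tail: C_last / k_e = 11.04 / 0.133 = 83.008
AUC_0→∞ = 218.725 + 83.008 = 301.733 mg/L·h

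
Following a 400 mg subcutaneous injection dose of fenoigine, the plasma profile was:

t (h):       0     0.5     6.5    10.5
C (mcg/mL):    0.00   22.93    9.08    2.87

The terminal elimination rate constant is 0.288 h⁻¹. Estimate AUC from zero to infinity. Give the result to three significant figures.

Trapezoidal AUC_0→10.5:
  [0→0.5]: (0.00+22.93)/2 × 0.5 = 5.7325
  [0.5→6.5]: (22.93+9.08)/2 × 6 = 96.03
  [6.5→10.5]: (9.08+2.87)/2 × 4 = 23.9
  Sum = 125.6625 mcg/mL·h
Extrapolated tail: C_last / k_e = 2.87 / 0.288 = 9.965
AUC_0→∞ = 125.6625 + 9.965 = 135.6275 mcg/mL·h

AUC = 136 mcg/mL·h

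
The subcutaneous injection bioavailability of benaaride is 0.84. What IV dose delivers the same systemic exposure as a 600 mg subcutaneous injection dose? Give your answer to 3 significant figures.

D_iv = 504 mg

Systemic exposure from an extravascular dose = F × D_ev, so the equivalent IV dose is F × D_ev.
D_iv = F × D_ev = 0.84 × 600 = 504 mg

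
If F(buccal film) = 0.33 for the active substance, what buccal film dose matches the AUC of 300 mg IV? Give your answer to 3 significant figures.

D_buccal = 909 mg

For equal systemic exposure: F × D_ev = D_iv
D_ev = D_iv / F = 300 / 0.33 = 909.091 mg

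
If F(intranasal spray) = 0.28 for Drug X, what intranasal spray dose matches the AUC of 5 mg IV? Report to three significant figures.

For equal systemic exposure: F × D_ev = D_iv
D_ev = D_iv / F = 5 / 0.28 = 17.8571 mg

D_intranasal = 17.9 mg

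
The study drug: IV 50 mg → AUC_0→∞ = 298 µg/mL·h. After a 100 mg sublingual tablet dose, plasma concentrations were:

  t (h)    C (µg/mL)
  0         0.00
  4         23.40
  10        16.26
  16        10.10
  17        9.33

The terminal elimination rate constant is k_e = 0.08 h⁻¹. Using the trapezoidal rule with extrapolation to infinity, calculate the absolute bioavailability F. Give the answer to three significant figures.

Trapezoidal AUC_0→17 (sublingual tablet):
  [0→4]: (0.00+23.40)/2 × 4 = 46.8
  [4→10]: (23.40+16.26)/2 × 6 = 118.98
  [10→16]: (16.26+10.10)/2 × 6 = 79.08
  [16→17]: (10.10+9.33)/2 × 1 = 9.715
  Sum = 254.575 µg/mL·h
Tail: C_last/k_e = 9.33/0.08 = 116.625
AUC_0→∞ (sublingual tablet) = 254.575 + 116.625 = 371.2 µg/mL·h
F = (AUC_ev/D_ev)/(AUC_iv/D_iv) = (371.2/100)/(298/50) = 3.712/5.96 = 0.6228

F = 0.623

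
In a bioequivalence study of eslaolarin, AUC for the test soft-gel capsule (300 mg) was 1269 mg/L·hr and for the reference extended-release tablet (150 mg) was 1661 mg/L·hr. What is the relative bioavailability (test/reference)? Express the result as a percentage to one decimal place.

F_rel = 38.2%

F_rel = (AUC_test/D_test) / (AUC_ref/D_ref)
      = (1269/300) / (1661/150)
      = 4.23 / 11.0733 = 0.3820 = 38.20%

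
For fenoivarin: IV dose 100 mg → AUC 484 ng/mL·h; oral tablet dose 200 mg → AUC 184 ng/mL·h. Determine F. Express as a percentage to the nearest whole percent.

F = 19%

F = (AUC_ev / D_ev) / (AUC_iv / D_iv)
  = (184/200) / (484/100)
  = 0.92 / 4.84 = 0.1901
  = 19.01%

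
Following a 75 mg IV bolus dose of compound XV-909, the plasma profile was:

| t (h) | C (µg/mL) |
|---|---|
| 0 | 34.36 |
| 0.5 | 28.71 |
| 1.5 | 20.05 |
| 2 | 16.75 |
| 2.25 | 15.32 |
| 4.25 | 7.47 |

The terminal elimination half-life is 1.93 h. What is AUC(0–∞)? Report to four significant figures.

Trapezoidal AUC_0→4.25:
  [0→0.5]: (34.36+28.71)/2 × 0.5 = 15.7675
  [0.5→1.5]: (28.71+20.05)/2 × 1 = 24.38
  [1.5→2]: (20.05+16.75)/2 × 0.5 = 9.2
  [2→2.25]: (16.75+15.32)/2 × 0.25 = 4.00875
  [2.25→4.25]: (15.32+7.47)/2 × 2 = 22.79
  Sum = 76.14625 µg/mL·h
k_e = ln2 / t½ = 0.693147 / 1.93 = 0.3591 h^-1
Extrapolated tail: C_last / k_e = 7.47 / 0.3591 = 20.802
AUC_0→∞ = 76.14625 + 20.802 = 96.94825 µg/mL·h

AUC = 96.95 µg/mL·h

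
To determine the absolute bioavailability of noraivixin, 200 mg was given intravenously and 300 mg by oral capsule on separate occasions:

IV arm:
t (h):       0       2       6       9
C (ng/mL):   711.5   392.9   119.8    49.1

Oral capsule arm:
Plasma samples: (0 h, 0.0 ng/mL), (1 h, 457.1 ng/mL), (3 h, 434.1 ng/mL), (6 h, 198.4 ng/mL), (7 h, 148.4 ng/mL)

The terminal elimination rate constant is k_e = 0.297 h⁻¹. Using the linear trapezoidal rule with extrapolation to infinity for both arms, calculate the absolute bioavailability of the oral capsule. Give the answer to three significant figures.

Trapezoidal AUC_0→9 (IV):
  [0→2]: (711.5+392.9)/2 × 2 = 1104.4
  [2→6]: (392.9+119.8)/2 × 4 = 1025.4
  [6→9]: (119.8+49.1)/2 × 3 = 253.35
  Sum = 2383.15 ng/mL·h
IV tail: 49.1/0.297 = 165.320; AUC_iv,0→∞ = 2383.15 + 165.320 = 2548.47 ng/mL·h
Trapezoidal AUC_0→7 (oral capsule):
  [0→1]: (0.0+457.1)/2 × 1 = 228.55
  [1→3]: (457.1+434.1)/2 × 2 = 891.2
  [3→6]: (434.1+198.4)/2 × 3 = 948.75
  [6→7]: (198.4+148.4)/2 × 1 = 173.4
  Sum = 2241.9 ng/mL·h
oral capsule tail: 148.4/0.297 = 499.663; AUC_ev,0→∞ = 2241.9 + 499.663 = 2741.563 ng/mL·h
F = (AUC_ev/D_ev)/(AUC_iv/D_iv) = (2741.563/300)/(2548.47/200) = 9.13854/12.74235 = 0.7172

F = 0.717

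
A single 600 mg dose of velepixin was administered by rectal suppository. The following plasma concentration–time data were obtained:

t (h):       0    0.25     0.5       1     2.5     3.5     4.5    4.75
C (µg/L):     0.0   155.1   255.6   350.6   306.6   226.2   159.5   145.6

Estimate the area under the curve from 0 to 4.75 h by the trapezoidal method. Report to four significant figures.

AUC = 1213 µg/L·h

Trapezoidal AUC_0→4.75:
  [0→0.25]: (0.0+155.1)/2 × 0.25 = 19.3875
  [0.25→0.5]: (155.1+255.6)/2 × 0.25 = 51.3375
  [0.5→1]: (255.6+350.6)/2 × 0.5 = 151.55
  [1→2.5]: (350.6+306.6)/2 × 1.5 = 492.9
  [2.5→3.5]: (306.6+226.2)/2 × 1 = 266.4
  [3.5→4.5]: (226.2+159.5)/2 × 1 = 192.85
  [4.5→4.75]: (159.5+145.6)/2 × 0.25 = 38.1375
  Sum = 1212.5625 µg/L·h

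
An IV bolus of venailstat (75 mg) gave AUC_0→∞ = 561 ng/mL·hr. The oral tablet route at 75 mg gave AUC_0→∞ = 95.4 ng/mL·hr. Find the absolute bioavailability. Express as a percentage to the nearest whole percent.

F = 17%

F = (AUC_ev / D_ev) / (AUC_iv / D_iv)
  = (95.4/75) / (561/75)
  = 1.272 / 7.48 = 0.1701
  = 17.01%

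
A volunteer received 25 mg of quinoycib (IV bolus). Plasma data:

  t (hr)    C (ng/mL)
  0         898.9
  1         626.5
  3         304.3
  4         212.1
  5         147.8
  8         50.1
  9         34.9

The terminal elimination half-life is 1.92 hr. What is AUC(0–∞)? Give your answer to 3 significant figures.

Trapezoidal AUC_0→9:
  [0→1]: (898.9+626.5)/2 × 1 = 762.7
  [1→3]: (626.5+304.3)/2 × 2 = 930.8
  [3→4]: (304.3+212.1)/2 × 1 = 258.2
  [4→5]: (212.1+147.8)/2 × 1 = 179.95
  [5→8]: (147.8+50.1)/2 × 3 = 296.85
  [8→9]: (50.1+34.9)/2 × 1 = 42.5
  Sum = 2471.0 ng/mL·hr
k_e = ln2 / t½ = 0.693147 / 1.92 = 0.3610 hr^-1
Extrapolated tail: C_last / k_e = 34.9 / 0.361 = 96.676
AUC_0→∞ = 2471.0 + 96.676 = 2567.676 ng/mL·hr

AUC = 2570 ng/mL·hr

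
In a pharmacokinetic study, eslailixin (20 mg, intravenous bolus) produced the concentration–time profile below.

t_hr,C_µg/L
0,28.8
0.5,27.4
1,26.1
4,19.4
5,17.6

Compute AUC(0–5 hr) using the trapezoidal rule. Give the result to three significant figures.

Trapezoidal AUC_0→5:
  [0→0.5]: (28.8+27.4)/2 × 0.5 = 14.05
  [0.5→1]: (27.4+26.1)/2 × 0.5 = 13.375
  [1→4]: (26.1+19.4)/2 × 3 = 68.25
  [4→5]: (19.4+17.6)/2 × 1 = 18.5
  Sum = 114.175 µg/L·hr

AUC = 114 µg/L·hr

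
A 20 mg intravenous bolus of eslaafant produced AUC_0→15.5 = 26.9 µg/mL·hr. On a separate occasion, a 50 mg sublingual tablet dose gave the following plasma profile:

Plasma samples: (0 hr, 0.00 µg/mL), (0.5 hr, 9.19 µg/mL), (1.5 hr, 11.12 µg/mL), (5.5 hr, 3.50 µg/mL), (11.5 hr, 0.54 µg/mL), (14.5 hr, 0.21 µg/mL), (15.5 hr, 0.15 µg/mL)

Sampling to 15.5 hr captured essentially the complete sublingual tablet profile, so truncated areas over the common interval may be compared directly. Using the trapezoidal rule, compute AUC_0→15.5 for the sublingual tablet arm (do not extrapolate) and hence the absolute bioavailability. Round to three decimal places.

F = 0.820

Trapezoidal AUC_0→15.5 (sublingual tablet):
  [0→0.5]: (0.00+9.19)/2 × 0.5 = 2.2975
  [0.5→1.5]: (9.19+11.12)/2 × 1 = 10.155
  [1.5→5.5]: (11.12+3.50)/2 × 4 = 29.24
  [5.5→11.5]: (3.50+0.54)/2 × 6 = 12.12
  [11.5→14.5]: (0.54+0.21)/2 × 3 = 1.125
  [14.5→15.5]: (0.21+0.15)/2 × 1 = 0.18
  Sum = 55.1175 µg/mL·hr
F = (AUC_ev/D_ev)/(AUC_iv/D_iv) = (55.1175/50)/(26.9/20) = 1.10235/1.345 = 0.8196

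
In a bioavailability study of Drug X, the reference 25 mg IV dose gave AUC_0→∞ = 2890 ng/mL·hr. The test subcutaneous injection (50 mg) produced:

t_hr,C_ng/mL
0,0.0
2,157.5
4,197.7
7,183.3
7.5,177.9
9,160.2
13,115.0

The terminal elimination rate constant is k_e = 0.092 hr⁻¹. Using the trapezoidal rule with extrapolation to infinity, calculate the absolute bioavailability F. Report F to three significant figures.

F = 0.559

Trapezoidal AUC_0→13 (subcutaneous injection):
  [0→2]: (0.0+157.5)/2 × 2 = 157.5
  [2→4]: (157.5+197.7)/2 × 2 = 355.2
  [4→7]: (197.7+183.3)/2 × 3 = 571.5
  [7→7.5]: (183.3+177.9)/2 × 0.5 = 90.3
  [7.5→9]: (177.9+160.2)/2 × 1.5 = 253.575
  [9→13]: (160.2+115.0)/2 × 4 = 550.4
  Sum = 1978.475 ng/mL·hr
Tail: C_last/k_e = 115.0/0.092 = 1250.000
AUC_0→∞ (subcutaneous injection) = 1978.475 + 1250.000 = 3228.475 ng/mL·hr
F = (AUC_ev/D_ev)/(AUC_iv/D_iv) = (3228.475/50)/(2890/25) = 64.5695/115.6 = 0.5586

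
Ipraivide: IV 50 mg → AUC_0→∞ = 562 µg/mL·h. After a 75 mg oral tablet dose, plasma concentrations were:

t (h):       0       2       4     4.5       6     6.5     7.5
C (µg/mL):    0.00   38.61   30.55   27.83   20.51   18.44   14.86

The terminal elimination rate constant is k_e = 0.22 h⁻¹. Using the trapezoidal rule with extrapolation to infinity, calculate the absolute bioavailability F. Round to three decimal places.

Trapezoidal AUC_0→7.5 (oral tablet):
  [0→2]: (0.00+38.61)/2 × 2 = 38.61
  [2→4]: (38.61+30.55)/2 × 2 = 69.16
  [4→4.5]: (30.55+27.83)/2 × 0.5 = 14.595
  [4.5→6]: (27.83+20.51)/2 × 1.5 = 36.255
  [6→6.5]: (20.51+18.44)/2 × 0.5 = 9.7375
  [6.5→7.5]: (18.44+14.86)/2 × 1 = 16.65
  Sum = 185.0075 µg/mL·h
Tail: C_last/k_e = 14.86/0.22 = 67.545
AUC_0→∞ (oral tablet) = 185.0075 + 67.545 = 252.5525 µg/mL·h
F = (AUC_ev/D_ev)/(AUC_iv/D_iv) = (252.5525/75)/(562/50) = 3.36737/11.24 = 0.2996

F = 0.300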